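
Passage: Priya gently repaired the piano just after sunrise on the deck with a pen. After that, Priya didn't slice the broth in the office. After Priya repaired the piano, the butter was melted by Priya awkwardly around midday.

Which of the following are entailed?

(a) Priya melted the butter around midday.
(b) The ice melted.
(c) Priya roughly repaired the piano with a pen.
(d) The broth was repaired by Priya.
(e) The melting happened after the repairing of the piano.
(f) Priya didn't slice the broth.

(a), (e)

(a) Entailed — the original entails any weakening of itself; this just drops 'awkwardly'.
(b) Not entailed — the butter is what melted, not the ice.
(c) Not entailed — 'roughly' adds a manner not in (and inconsistent with) the original.
(d) Not entailed — Priya repaired the piano, not the broth; the broth belongs to the slicing event.
(e) Entailed — the narrative places the repairing before the melting.
(f) Not entailed — dropping 'in the office' under negation is not valid — the original leaves open that Priya sliced the broth some other way.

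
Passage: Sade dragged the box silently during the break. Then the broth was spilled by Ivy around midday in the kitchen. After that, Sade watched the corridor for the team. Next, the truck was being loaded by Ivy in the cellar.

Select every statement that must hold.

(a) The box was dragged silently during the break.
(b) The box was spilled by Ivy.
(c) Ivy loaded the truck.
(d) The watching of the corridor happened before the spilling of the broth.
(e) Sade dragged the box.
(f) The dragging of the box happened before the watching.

(a), (e), (f)

(a) Entailed — the original entails any weakening of itself; this just generalizes the agent.
(b) Not entailed — Ivy spilled the broth, not the box; the box belongs to the dragging event.
(c) Not entailed — 'was loading' is progressive on an accomplishment; it does not entail the completed 'loaded'.
(d) Not entailed — the narrative places the spilling before the watching, not after.
(e) Entailed — every conjunct here is already in the original dragging event.
(f) Entailed — the narrative places the dragging before the watching.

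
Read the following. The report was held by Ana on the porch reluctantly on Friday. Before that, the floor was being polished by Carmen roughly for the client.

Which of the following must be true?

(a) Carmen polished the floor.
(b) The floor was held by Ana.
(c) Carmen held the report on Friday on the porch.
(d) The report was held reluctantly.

(a), (d)

(a) Entailed — 'polish' is an activity; 'was polishing' entails that some polishing happened, so 'polished' holds.
(b) Not entailed — Ana held the report, not the floor; the floor belongs to the polishing event.
(c) Not entailed — the passage has Ana holding the report, not Carmen.
(d) Entailed — every conjunct here is already in the original holding event.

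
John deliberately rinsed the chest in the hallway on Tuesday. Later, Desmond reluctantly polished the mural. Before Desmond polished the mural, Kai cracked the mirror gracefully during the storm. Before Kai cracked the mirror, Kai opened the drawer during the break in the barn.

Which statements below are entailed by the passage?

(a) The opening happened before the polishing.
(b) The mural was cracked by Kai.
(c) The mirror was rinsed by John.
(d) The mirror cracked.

(a), (d)

(a) Entailed — the narrative places the opening before the polishing.
(b) Not entailed — Kai cracked the mirror, not the mural; the mural belongs to the polishing event.
(c) Not entailed — John rinsed the chest, not the mirror; the mirror belongs to the cracking event.
(d) Entailed — 'Kai cracked the mirror' is causative; it entails the inchoative 'the mirror cracked'.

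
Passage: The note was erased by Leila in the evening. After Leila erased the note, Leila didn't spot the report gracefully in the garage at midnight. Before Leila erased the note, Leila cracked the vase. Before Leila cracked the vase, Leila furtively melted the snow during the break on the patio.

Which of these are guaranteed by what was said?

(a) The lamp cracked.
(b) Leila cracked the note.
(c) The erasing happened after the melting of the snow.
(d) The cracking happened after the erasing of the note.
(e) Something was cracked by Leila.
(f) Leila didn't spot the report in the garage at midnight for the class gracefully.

(a) Not entailed — the vase is what cracked, not the lamp.
(b) Not entailed — Leila cracked the vase, not the note; the note belongs to the erasing event.
(c) Entailed — the narrative places the melting before the erasing.
(d) Not entailed — the narrative places the cracking before the erasing, not after.
(e) Entailed — this follows by dropping conjuncts from the cracking event's description.
(f) Entailed — under negation, adding a further restriction is entailed: if no such spotting event occurred, none occurred for the class either.

(c), (e), (f)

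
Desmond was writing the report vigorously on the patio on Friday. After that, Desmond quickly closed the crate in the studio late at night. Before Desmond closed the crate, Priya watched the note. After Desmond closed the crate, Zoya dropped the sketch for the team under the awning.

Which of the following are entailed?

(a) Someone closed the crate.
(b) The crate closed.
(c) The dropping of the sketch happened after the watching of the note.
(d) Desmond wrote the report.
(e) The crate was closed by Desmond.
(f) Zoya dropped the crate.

(a) Entailed — the original entails any weakening of itself; this just drops 'late at night', 'in the studio', 'quickly' and generalizes the agent.
(b) Entailed — 'Desmond closed the crate' is causative; it entails the inchoative 'the crate closed'.
(c) Entailed — the narrative places the watching before the dropping.
(d) Not entailed — 'was writing' is progressive on an accomplishment; it does not entail the completed 'wrote'.
(e) Entailed — this follows by dropping conjuncts from the closing event's description.
(f) Not entailed — Zoya dropped the sketch, not the crate; the crate belongs to the closing event.

(a), (b), (c), (e)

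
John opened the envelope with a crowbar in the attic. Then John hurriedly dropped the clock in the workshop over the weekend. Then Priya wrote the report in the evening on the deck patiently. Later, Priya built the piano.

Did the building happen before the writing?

The narrative orders the writing before the building.

no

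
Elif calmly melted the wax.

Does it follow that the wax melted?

'Elif melted the wax' is the causative; it entails the inchoative 'the wax melted'.

yes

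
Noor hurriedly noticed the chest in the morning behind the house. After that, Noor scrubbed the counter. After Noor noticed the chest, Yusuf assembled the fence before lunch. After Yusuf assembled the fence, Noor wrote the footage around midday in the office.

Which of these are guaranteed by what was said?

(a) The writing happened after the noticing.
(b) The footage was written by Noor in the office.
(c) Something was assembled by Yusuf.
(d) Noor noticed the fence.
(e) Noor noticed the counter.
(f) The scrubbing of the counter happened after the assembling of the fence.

(a) Entailed — the narrative places the noticing before the writing.
(b) Entailed — dropping 'around midday' leaves a sub-description the original still satisfies.
(c) Entailed — every conjunct here is already in the original assembling event.
(d) Not entailed — Noor noticed the chest, not the fence; the fence belongs to the assembling event.
(e) Not entailed — Noor noticed the chest, not the counter; the counter belongs to the scrubbing event.
(f) Not entailed — the narrative doesn't order the assembling relative to the scrubbing.

(a), (b), (c)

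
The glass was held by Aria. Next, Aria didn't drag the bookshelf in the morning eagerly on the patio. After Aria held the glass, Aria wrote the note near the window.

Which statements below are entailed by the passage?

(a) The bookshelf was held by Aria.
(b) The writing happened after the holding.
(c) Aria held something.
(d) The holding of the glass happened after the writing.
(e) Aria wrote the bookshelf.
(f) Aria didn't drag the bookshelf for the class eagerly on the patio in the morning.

(b), (c), (f)

(a) Not entailed — Aria held the glass, not the bookshelf; the bookshelf belongs to the dragging event.
(b) Entailed — the narrative places the holding before the writing.
(c) Entailed — generalizing the patient leaves a sub-description the original still satisfies.
(d) Not entailed — the narrative places the holding before the writing, not after.
(e) Not entailed — Aria wrote the note, not the bookshelf; the bookshelf belongs to the dragging event.
(f) Entailed — under negation, adding a further restriction is entailed: if no such dragging event occurred, none occurred for the class either.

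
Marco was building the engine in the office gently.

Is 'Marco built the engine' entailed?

no

'was building' is progressive; for an accomplishment like 'build the engine', it doesn't entail completion.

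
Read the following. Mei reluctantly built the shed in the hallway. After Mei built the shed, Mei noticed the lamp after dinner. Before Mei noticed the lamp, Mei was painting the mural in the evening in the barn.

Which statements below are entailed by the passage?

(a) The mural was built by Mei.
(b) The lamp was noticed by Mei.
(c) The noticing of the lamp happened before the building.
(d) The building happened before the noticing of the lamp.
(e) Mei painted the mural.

(a) Not entailed — Mei built the shed, not the mural; the mural belongs to the painting event.
(b) Entailed — every conjunct here is already in the original noticing event.
(c) Not entailed — the narrative places the building before the noticing, not after.
(d) Entailed — the narrative places the building before the noticing.
(e) Not entailed — 'was painting' is progressive on an accomplishment; it does not entail the completed 'painted'.

(b), (d)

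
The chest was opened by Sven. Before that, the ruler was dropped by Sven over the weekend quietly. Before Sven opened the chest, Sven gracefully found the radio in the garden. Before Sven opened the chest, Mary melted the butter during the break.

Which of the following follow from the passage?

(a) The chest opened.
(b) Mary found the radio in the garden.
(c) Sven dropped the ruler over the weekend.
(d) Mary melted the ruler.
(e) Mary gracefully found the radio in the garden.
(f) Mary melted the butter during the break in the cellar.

(a), (c)

(a) Entailed — 'Sven opened the chest' is causative; it entails the inchoative 'the chest opened'.
(b) Not entailed — the passage has Sven finding the radio, not Mary.
(c) Entailed — this follows by dropping conjuncts from the dropping event's description.
(d) Not entailed — Mary melted the butter, not the ruler; the ruler belongs to the dropping event.
(e) Not entailed — the passage has Sven finding the radio, not Mary.
(f) Not entailed — 'in the cellar' adds information not in the original event.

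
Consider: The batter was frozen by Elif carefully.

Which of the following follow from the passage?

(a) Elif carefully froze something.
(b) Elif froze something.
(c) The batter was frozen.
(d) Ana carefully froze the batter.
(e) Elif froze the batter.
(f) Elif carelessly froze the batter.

(a) Entailed — generalizing the patient leaves a sub-description the original still satisfies.
(b) Entailed — the original entails any weakening of itself; this just drops 'carefully' and generalizes the patient.
(c) Entailed — every conjunct here is already in the original freezing event.
(d) Not entailed — the passage has Elif freezing the batter, not Ana.
(e) Entailed — the original entails any weakening of itself; this just drops 'carefully'.
(f) Not entailed — 'carelessly' adds a manner not in (and inconsistent with) the original.

(a), (b), (c), (e)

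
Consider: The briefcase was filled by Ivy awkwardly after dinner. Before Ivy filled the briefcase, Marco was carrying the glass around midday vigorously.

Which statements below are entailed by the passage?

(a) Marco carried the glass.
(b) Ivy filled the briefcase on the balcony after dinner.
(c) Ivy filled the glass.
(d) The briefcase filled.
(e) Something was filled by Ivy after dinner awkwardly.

(a) Entailed — 'carry' is an activity; 'was carrying' entails that some carrying happened, so 'carried' holds.
(b) Not entailed — 'on the balcony' adds information not in the original event.
(c) Not entailed — Ivy filled the briefcase, not the glass; the glass belongs to the carrying event.
(d) Entailed — 'Ivy filled the briefcase' is causative; it entails the inchoative 'the briefcase filled'.
(e) Entailed — generalizing the patient leaves a sub-description the original still satisfies.

(a), (d), (e)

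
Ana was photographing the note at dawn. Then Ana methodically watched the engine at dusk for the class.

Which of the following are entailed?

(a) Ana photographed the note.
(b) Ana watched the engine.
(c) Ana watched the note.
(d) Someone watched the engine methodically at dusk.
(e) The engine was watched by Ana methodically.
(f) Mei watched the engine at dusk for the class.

(a) Not entailed — 'was photographing' is progressive on an accomplishment; it does not entail the completed 'photographed'.
(b) Entailed — every conjunct here is already in the original watching event.
(c) Not entailed — Ana watched the engine, not the note; the note belongs to the photographing event.
(d) Entailed — dropping 'for the class' and generalizing the agent leaves a sub-description the original still satisfies.
(e) Entailed — the original entails any weakening of itself; this just drops 'for the class', 'at dusk'.
(f) Not entailed — the passage has Ana watching the engine, not Mei.

(b), (d), (e)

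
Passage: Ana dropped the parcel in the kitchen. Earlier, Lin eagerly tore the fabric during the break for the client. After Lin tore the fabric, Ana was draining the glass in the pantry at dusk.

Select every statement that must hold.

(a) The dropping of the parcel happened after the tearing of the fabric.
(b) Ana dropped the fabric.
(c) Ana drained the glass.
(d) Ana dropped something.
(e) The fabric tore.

(a) Entailed — the narrative places the tearing before the dropping.
(b) Not entailed — Ana dropped the parcel, not the fabric; the fabric belongs to the tearing event.
(c) Not entailed — 'was draining' is progressive on an accomplishment; it does not entail the completed 'drained'.
(d) Entailed — dropping 'in the kitchen' and generalizing the patient leaves a sub-description the original still satisfies.
(e) Entailed — 'Lin tore the fabric' is causative; it entails the inchoative 'the fabric tore'.

(a), (d), (e)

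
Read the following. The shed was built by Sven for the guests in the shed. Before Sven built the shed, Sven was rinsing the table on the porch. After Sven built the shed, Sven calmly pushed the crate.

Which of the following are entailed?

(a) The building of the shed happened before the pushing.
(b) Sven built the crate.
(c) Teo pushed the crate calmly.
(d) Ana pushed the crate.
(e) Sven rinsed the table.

(a) Entailed — the narrative places the building before the pushing.
(b) Not entailed — Sven built the shed, not the crate; the crate belongs to the pushing event.
(c) Not entailed — the passage has Sven pushing the crate, not Teo.
(d) Not entailed — the passage has Sven pushing the crate, not Ana.
(e) Entailed — 'rinse' is an activity; 'was rinsing' entails that some rinsing happened, so 'rinsed' holds.

(a), (e)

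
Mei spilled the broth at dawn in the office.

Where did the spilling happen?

'in the office' marks the location of the spilling event.

in the office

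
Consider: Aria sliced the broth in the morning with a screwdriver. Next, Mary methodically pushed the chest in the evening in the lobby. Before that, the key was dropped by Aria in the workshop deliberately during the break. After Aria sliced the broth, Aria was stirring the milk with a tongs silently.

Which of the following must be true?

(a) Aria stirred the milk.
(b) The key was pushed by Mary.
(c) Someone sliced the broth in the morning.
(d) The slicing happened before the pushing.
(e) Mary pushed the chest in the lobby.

(a) Entailed — 'stir' is an activity; 'was stirring' entails that some stirring happened, so 'stirred' holds.
(b) Not entailed — Mary pushed the chest, not the key; the key belongs to the dropping event.
(c) Entailed — the original entails any weakening of itself; this just drops 'with a screwdriver' and generalizes the agent.
(d) Entailed — the narrative places the slicing before the pushing.
(e) Entailed — this follows by dropping conjuncts from the pushing event's description.

(a), (c), (d), (e)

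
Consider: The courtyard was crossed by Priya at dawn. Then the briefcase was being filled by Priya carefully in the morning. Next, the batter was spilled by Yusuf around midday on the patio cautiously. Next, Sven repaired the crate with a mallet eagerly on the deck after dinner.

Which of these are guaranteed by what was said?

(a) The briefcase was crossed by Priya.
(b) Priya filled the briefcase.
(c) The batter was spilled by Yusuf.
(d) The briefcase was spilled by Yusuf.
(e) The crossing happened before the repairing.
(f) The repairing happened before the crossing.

(a) Not entailed — Priya crossed the courtyard, not the briefcase; the briefcase belongs to the filling event.
(b) Not entailed — 'was filling' is progressive on an accomplishment; it does not entail the completed 'filled'.
(c) Entailed — every conjunct here is already in the original spilling event.
(d) Not entailed — Yusuf spilled the batter, not the briefcase; the briefcase belongs to the filling event.
(e) Entailed — the narrative places the crossing before the repairing.
(f) Not entailed — the narrative places the crossing before the repairing, not after.

(c), (e)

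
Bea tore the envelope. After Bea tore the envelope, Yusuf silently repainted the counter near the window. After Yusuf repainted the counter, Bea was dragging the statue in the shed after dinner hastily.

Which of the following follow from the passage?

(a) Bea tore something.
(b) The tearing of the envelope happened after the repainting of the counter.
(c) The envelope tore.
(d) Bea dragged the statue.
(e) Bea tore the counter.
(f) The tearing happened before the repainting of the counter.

(a), (c), (d), (f)

(a) Entailed — this follows by dropping conjuncts from the tearing event's description.
(b) Not entailed — the narrative places the tearing before the repainting, not after.
(c) Entailed — 'Bea tore the envelope' is causative; it entails the inchoative 'the envelope tore'.
(d) Entailed — 'drag' is an activity; 'was dragging' entails that some dragging happened, so 'dragged' holds.
(e) Not entailed — Bea tore the envelope, not the counter; the counter belongs to the repainting event.
(f) Entailed — the narrative places the tearing before the repainting.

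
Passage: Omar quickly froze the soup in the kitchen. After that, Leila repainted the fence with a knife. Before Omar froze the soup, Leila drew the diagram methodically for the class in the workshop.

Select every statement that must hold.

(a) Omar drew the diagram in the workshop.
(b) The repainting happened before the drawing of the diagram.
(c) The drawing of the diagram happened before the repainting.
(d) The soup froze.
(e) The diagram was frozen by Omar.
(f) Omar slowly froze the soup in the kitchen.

(a) Not entailed — the passage has Leila drawing the diagram, not Omar.
(b) Not entailed — the narrative places the drawing before the repainting, not after.
(c) Entailed — the narrative places the drawing before the repainting.
(d) Entailed — 'Omar froze the soup' is causative; it entails the inchoative 'the soup froze'.
(e) Not entailed — Omar froze the soup, not the diagram; the diagram belongs to the drawing event.
(f) Not entailed — 'slowly' adds a manner not in (and inconsistent with) the original.

(c), (d)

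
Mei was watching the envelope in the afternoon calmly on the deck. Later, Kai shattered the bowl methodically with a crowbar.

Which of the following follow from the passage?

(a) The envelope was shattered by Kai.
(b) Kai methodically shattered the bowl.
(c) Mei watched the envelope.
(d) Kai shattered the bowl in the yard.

(b), (c)

(a) Not entailed — Kai shattered the bowl, not the envelope; the envelope belongs to the watching event.
(b) Entailed — this follows by dropping conjuncts from the shattering event's description.
(c) Entailed — 'watch' is an activity; 'was watching' entails that some watching happened, so 'watched' holds.
(d) Not entailed — 'in the yard' adds information not in the original event.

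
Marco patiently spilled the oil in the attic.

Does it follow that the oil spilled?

yes

'Marco spilled the oil' is the causative; it entails the inchoative 'the oil spilled'.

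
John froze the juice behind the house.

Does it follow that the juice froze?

yes

'John froze the juice' is the causative; it entails the inchoative 'the juice froze'.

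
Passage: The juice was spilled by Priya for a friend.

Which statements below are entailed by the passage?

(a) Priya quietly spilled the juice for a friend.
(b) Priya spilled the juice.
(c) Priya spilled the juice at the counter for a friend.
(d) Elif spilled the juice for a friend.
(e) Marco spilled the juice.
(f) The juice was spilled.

(a) Not entailed — 'quietly' adds information not in the original event.
(b) Entailed — dropping 'for a friend' leaves a sub-description the original still satisfies.
(c) Not entailed — 'at the counter' adds information not in the original event.
(d) Not entailed — the passage has Priya spilling the juice, not Elif.
(e) Not entailed — the passage has Priya spilling the juice, not Marco.
(f) Entailed — this follows by dropping conjuncts from the spilling event's description.

(b), (f)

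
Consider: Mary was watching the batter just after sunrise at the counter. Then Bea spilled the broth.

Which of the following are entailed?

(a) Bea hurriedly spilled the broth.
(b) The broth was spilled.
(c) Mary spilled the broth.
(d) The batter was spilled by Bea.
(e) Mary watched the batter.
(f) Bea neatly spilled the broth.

(a) Not entailed — 'hurriedly' adds information not in the original event.
(b) Entailed — the original entails any weakening of itself; this just generalizes the agent.
(c) Not entailed — the passage has Bea spilling the broth, not Mary.
(d) Not entailed — Bea spilled the broth, not the batter; the batter belongs to the watching event.
(e) Entailed — 'watch' is an activity; 'was watching' entails that some watching happened, so 'watched' holds.
(f) Not entailed — 'neatly' adds information not in the original event.

(b), (e)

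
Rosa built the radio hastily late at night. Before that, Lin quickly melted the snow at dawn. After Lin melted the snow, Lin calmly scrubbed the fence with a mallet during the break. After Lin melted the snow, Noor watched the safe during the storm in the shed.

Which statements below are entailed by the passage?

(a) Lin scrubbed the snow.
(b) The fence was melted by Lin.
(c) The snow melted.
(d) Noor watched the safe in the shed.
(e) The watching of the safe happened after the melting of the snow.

(a) Not entailed — Lin scrubbed the fence, not the snow; the snow belongs to the melting event.
(b) Not entailed — Lin melted the snow, not the fence; the fence belongs to the scrubbing event.
(c) Entailed — 'Lin melted the snow' is causative; it entails the inchoative 'the snow melted'.
(d) Entailed — the original entails any weakening of itself; this just drops 'during the storm'.
(e) Entailed — the narrative places the melting before the watching.

(c), (d), (e)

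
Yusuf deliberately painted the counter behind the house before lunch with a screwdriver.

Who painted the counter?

Yusuf

'Yusuf' marks the agent of the painting event.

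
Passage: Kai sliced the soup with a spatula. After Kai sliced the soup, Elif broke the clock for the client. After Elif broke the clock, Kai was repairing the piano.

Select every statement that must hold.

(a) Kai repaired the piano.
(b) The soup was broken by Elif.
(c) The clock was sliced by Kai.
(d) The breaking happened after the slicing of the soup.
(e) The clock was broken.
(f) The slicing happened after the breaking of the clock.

(d), (e)

(a) Not entailed — 'was repairing' is progressive on an accomplishment; it does not entail the completed 'repaired'.
(b) Not entailed — Elif broke the clock, not the soup; the soup belongs to the slicing event.
(c) Not entailed — Kai sliced the soup, not the clock; the clock belongs to the breaking event.
(d) Entailed — the narrative places the slicing before the breaking.
(e) Entailed — this follows by dropping conjuncts from the breaking event's description.
(f) Not entailed — the narrative places the slicing before the breaking, not after.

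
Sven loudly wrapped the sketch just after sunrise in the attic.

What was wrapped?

'the sketch' marks the patient of the wrapping event.

the sketch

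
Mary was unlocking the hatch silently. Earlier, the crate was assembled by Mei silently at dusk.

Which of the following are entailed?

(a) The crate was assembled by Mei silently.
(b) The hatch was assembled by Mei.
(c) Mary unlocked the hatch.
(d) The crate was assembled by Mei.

(a) Entailed — every conjunct here is already in the original assembling event.
(b) Not entailed — Mei assembled the crate, not the hatch; the hatch belongs to the unlocking event.
(c) Not entailed — 'was unlocking' is progressive on an accomplishment; it does not entail the completed 'unlocked'.
(d) Entailed — dropping 'silently', 'at dusk' leaves a sub-description the original still satisfies.

(a), (d)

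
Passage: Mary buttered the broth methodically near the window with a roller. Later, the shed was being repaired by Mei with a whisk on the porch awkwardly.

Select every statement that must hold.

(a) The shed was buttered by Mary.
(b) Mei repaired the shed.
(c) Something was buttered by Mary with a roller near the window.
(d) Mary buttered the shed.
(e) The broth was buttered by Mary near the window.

(a) Not entailed — Mary buttered the broth, not the shed; the shed belongs to the repairing event.
(b) Not entailed — 'was repairing' is progressive on an accomplishment; it does not entail the completed 'repaired'.
(c) Entailed — the original entails any weakening of itself; this just drops 'methodically' and generalizes the patient.
(d) Not entailed — Mary buttered the broth, not the shed; the shed belongs to the repairing event.
(e) Entailed — dropping 'with a roller', 'methodically' leaves a sub-description the original still satisfies.

(c), (e)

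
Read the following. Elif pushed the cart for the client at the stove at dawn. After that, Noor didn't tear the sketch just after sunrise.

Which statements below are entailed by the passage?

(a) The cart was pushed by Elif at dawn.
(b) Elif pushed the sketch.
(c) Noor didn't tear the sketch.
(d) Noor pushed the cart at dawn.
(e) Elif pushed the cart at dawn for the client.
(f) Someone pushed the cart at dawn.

(a) Entailed — this follows by dropping conjuncts from the pushing event's description.
(b) Not entailed — Elif pushed the cart, not the sketch; the sketch belongs to the tearing event.
(c) Not entailed — dropping 'just after sunrise' under negation is not valid — the original leaves open that Noor tore the sketch some other way.
(d) Not entailed — the passage has Elif pushing the cart, not Noor.
(e) Entailed — the original entails any weakening of itself; this just drops 'at the stove'.
(f) Entailed — every conjunct here is already in the original pushing event.

(a), (e), (f)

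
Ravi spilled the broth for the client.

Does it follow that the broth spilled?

'Ravi spilled the broth' is the causative; it entails the inchoative 'the broth spilled'.

yes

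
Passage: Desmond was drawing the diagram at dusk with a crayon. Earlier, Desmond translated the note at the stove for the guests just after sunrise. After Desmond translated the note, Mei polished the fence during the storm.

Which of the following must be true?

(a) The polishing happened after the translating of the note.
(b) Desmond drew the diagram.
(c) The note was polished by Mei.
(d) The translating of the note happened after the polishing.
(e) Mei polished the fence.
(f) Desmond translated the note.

(a), (e), (f)

(a) Entailed — the narrative places the translating before the polishing.
(b) Not entailed — 'was drawing' is progressive on an accomplishment; it does not entail the completed 'drew'.
(c) Not entailed — Mei polished the fence, not the note; the note belongs to the translating event.
(d) Not entailed — the narrative places the translating before the polishing, not after.
(e) Entailed — dropping 'during the storm' leaves a sub-description the original still satisfies.
(f) Entailed — every conjunct here is already in the original translating event.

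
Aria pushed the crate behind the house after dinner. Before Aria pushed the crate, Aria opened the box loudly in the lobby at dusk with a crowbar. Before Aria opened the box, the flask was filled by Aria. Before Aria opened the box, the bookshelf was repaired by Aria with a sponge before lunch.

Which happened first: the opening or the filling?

The connectives place the filling before the opening.

the filling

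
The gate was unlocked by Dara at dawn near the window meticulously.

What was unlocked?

'the gate' marks the patient of the unlocking event.

the gate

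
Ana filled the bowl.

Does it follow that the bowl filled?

yes

'Ana filled the bowl' is the causative; it entails the inchoative 'the bowl filled'.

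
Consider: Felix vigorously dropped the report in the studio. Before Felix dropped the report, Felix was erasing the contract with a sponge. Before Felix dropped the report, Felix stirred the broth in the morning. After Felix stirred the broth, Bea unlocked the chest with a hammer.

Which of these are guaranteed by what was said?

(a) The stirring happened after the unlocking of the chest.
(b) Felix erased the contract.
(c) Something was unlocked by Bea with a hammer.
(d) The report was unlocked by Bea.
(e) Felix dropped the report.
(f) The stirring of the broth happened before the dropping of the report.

(c), (e), (f)

(a) Not entailed — the narrative places the stirring before the unlocking, not after.
(b) Not entailed — 'was erasing' is progressive on an accomplishment; it does not entail the completed 'erased'.
(c) Entailed — every conjunct here is already in the original unlocking event.
(d) Not entailed — Bea unlocked the chest, not the report; the report belongs to the dropping event.
(e) Entailed — every conjunct here is already in the original dropping event.
(f) Entailed — the narrative places the stirring before the dropping.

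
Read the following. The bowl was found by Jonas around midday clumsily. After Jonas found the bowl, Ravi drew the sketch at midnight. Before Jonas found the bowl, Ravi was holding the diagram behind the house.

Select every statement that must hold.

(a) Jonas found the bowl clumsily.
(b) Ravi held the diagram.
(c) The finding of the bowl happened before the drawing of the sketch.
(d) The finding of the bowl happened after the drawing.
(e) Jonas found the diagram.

(a) Entailed — this follows by dropping conjuncts from the finding event's description.
(b) Entailed — 'hold' is an activity; 'was holding' entails that some holding happened, so 'held' holds.
(c) Entailed — the narrative places the finding before the drawing.
(d) Not entailed — the narrative places the finding before the drawing, not after.
(e) Not entailed — Jonas found the bowl, not the diagram; the diagram belongs to the holding event.

(a), (b), (c)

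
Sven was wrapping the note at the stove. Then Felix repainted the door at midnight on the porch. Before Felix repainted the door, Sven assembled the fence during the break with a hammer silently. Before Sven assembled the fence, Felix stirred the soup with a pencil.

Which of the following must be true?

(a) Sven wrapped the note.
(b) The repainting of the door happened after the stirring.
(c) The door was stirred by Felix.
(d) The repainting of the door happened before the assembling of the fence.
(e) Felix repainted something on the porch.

(b), (e)

(a) Not entailed — 'was wrapping' is progressive on an accomplishment; it does not entail the completed 'wrapped'.
(b) Entailed — the narrative places the stirring before the repainting.
(c) Not entailed — Felix stirred the soup, not the door; the door belongs to the repainting event.
(d) Not entailed — the narrative places the assembling before the repainting, not after.
(e) Entailed — this follows by dropping conjuncts from the repainting event's description.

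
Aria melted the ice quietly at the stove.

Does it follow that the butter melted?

Nothing is said about any butter; only the ice is affected.

no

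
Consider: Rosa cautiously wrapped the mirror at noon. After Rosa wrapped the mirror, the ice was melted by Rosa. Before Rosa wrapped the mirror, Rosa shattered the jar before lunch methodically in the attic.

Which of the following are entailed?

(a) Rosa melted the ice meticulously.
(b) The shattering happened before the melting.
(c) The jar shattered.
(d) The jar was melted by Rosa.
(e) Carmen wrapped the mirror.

(b), (c)

(a) Not entailed — 'meticulously' adds information not in the original event.
(b) Entailed — the narrative places the shattering before the melting.
(c) Entailed — 'Rosa shattered the jar' is causative; it entails the inchoative 'the jar shattered'.
(d) Not entailed — Rosa melted the ice, not the jar; the jar belongs to the shattering event.
(e) Not entailed — the passage has Rosa wrapping the mirror, not Carmen.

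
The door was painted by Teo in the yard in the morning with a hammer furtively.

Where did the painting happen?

'in the yard' marks the location of the painting event.

in the yard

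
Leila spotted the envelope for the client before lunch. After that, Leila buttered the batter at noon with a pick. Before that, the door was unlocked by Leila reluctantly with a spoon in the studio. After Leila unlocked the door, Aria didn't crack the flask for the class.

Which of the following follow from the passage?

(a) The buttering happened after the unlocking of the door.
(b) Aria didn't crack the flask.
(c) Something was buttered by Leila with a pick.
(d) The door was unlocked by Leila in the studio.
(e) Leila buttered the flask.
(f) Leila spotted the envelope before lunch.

(a), (c), (d), (f)

(a) Entailed — the narrative places the unlocking before the buttering.
(b) Not entailed — dropping 'for the class' under negation is not valid — the original leaves open that Aria cracked the flask some other way.
(c) Entailed — dropping 'at noon' and generalizing the patient leaves a sub-description the original still satisfies.
(d) Entailed — the original entails any weakening of itself; this just drops 'with a spoon', 'reluctantly'.
(e) Not entailed — Leila buttered the batter, not the flask; the flask belongs to the cracking event.
(f) Entailed — dropping 'for the client' leaves a sub-description the original still satisfies.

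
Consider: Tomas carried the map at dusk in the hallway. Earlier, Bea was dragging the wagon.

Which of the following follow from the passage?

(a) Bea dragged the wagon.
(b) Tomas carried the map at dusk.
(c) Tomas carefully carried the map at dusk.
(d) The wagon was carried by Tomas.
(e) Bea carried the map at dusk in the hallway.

(a), (b)

(a) Entailed — 'drag' is an activity; 'was dragging' entails that some dragging happened, so 'dragged' holds.
(b) Entailed — every conjunct here is already in the original carrying event.
(c) Not entailed — 'carefully' adds information not in the original event.
(d) Not entailed — Tomas carried the map, not the wagon; the wagon belongs to the dragging event.
(e) Not entailed — the passage has Tomas carrying the map, not Bea.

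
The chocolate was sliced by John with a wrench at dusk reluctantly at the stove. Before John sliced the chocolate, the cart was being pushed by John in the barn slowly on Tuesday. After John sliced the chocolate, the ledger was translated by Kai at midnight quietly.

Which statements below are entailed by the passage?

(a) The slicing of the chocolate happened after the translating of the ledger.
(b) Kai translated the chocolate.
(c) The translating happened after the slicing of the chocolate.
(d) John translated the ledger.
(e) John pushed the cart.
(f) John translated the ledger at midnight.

(a) Not entailed — the narrative places the slicing before the translating, not after.
(b) Not entailed — Kai translated the ledger, not the chocolate; the chocolate belongs to the slicing event.
(c) Entailed — the narrative places the slicing before the translating.
(d) Not entailed — the passage has Kai translating the ledger, not John.
(e) Entailed — 'push' is an activity; 'was pushing' entails that some pushing happened, so 'pushed' holds.
(f) Not entailed — the passage has Kai translating the ledger, not John.

(c), (e)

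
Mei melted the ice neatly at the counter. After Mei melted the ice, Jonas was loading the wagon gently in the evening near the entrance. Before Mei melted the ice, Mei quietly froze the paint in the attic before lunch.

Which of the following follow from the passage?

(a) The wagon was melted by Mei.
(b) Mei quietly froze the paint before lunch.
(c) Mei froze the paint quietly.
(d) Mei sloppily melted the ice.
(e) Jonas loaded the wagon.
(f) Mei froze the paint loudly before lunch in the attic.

(b), (c)

(a) Not entailed — Mei melted the ice, not the wagon; the wagon belongs to the loading event.
(b) Entailed — dropping 'in the attic' leaves a sub-description the original still satisfies.
(c) Entailed — every conjunct here is already in the original freezing event.
(d) Not entailed — 'sloppily' adds a manner not in (and inconsistent with) the original.
(e) Not entailed — 'was loading' is progressive on an accomplishment; it does not entail the completed 'loaded'.
(f) Not entailed — 'loudly' adds a manner not in (and inconsistent with) the original.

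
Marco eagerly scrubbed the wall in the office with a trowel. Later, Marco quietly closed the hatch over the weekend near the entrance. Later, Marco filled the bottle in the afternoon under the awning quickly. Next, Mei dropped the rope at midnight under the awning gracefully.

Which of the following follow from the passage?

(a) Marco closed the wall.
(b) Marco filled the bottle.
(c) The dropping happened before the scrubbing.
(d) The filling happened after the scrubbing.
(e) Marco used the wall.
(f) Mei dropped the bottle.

(a) Not entailed — Marco closed the hatch, not the wall; the wall belongs to the scrubbing event.
(b) Entailed — this follows by dropping conjuncts from the filling event's description.
(c) Not entailed — the narrative places the scrubbing before the dropping, not after.
(d) Entailed — the narrative places the scrubbing before the filling.
(e) Not entailed — the wall is the patient, not an instrument — Marco used a trowel.
(f) Not entailed — Mei dropped the rope, not the bottle; the bottle belongs to the filling event.

(b), (d)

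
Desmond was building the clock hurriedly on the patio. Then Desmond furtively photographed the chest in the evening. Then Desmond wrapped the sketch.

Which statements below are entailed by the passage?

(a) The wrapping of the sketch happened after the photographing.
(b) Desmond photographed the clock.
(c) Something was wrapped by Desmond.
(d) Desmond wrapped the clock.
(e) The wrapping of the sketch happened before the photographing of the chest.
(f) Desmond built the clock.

(a) Entailed — the narrative places the photographing before the wrapping.
(b) Not entailed — Desmond photographed the chest, not the clock; the clock belongs to the building event.
(c) Entailed — generalizing the patient leaves a sub-description the original still satisfies.
(d) Not entailed — Desmond wrapped the sketch, not the clock; the clock belongs to the building event.
(e) Not entailed — the narrative places the photographing before the wrapping, not after.
(f) Not entailed — 'was building' is progressive on an accomplishment; it does not entail the completed 'built'.

(a), (c)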